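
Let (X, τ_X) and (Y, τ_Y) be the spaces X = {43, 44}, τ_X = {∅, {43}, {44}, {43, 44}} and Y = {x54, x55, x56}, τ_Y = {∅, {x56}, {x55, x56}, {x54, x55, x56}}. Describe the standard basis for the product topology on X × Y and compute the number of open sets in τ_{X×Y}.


Basis B = {∅ × ∅, {43} × {x56}, {44} × {x56}, {43} × {x55, x56}, {43, 44} × {x56}, {44} × {x55, x56}, {43} × {x54, x55, x56}, {44} × {x54, x55, x56}, {43, 44} × {x55, x56}, {43, 44} × {x54, x55, x56}}; |τ_{X×Y}| = 16.

Enumerate products U × V with U ∈ τ_X, V ∈ τ_Y (deduplicated):
  ∅ × ∅ = {} (∅)
  {43} × {x56} = {(43,x56)}
  {44} × {x56} = {(44,x56)}
  {43} × {x55, x56} = {(43,x55), (43,x56)}
  {43, 44} × {x56} = {(43,x56), (44,x56)}
  {44} × {x55, x56} = {(44,x55), (44,x56)}
  {43} × {x54, x55, x56} = {(43,x54), (43,x55), (43,x56)}
  {44} × {x54, x55, x56} = {(44,x54), (44,x55), (44,x56)}
  {43, 44} × {x55, x56} = {(43,x55), (43,x56), (44,x55), (44,x56)}
  {43, 44} × {x54, x55, x56} = {(43,x54), (43,x55), (43,x56), (44,x54), (44,x55), (44,x56)}
These 10 distinct sets form the basis B.
Close under arbitrary unions to get τ_{X×Y}; counting gives |τ_{X×Y}| = 16.


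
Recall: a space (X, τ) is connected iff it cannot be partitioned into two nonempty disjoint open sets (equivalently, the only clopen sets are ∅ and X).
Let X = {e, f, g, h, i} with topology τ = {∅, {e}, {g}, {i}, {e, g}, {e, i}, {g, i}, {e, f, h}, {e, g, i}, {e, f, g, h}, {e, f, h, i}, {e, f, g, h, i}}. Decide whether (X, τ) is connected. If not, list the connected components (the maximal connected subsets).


(X, τ) is disconnected; components = [{g}, {i}, {e, f, h}].

Find clopen sets (U ∈ τ with X ∖ U ∈ τ):
  U = ∅, X ∖ U = {e, f, g, h, i} — both open, so U is clopen.
  U = {g}, X ∖ U = {e, f, h, i} — both open, so U is clopen.
  U = {i}, X ∖ U = {e, f, g, h} — both open, so U is clopen.
  U = {g, i}, X ∖ U = {e, f, h} — both open, so U is clopen.
  U = {e, f, h}, X ∖ U = {g, i} — both open, so U is clopen.
  U = {e, f, g, h}, X ∖ U = {i} — both open, so U is clopen.
  U = {e, f, h, i}, X ∖ U = {g} — both open, so U is clopen.
  U = {e, f, g, h, i}, X ∖ U = ∅ — both open, so U is clopen.
Nontrivial clopen(s) exist: e.g. {g, i}. So (X, τ) is disconnected.
Compute connected components by grouping points that agree on all clopens:
  component: {g}
  component: {i}
  component: {e, f, h}


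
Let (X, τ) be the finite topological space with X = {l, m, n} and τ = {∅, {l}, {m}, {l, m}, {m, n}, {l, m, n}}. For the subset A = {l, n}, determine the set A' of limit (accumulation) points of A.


A' = ∅

For each x ∈ X, list the open sets U ∈ τ with x ∈ U, then check whether U ∩ (A ∖ {x}) ≠ ∅ for every such U.
  x = l: open {l} ∋ x has {l} ∩ (A ∖ {l}) = ∅, so x is NOT a limit point.
  x = m: open {m} ∋ x has {m} ∩ (A ∖ {m}) = ∅, so x is NOT a limit point.
  x = n: open {m, n} ∋ x has {m, n} ∩ (A ∖ {n}) = ∅, so x is NOT a limit point.
Collecting: A' = ∅.


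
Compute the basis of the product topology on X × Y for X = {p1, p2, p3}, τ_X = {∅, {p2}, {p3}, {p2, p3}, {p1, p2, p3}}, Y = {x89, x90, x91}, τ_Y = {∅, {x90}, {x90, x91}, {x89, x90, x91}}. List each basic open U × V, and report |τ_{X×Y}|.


Basis B = {∅ × ∅, {p2} × {x90}, {p3} × {x90}, {p2} × {x90, x91}, {p2, p3} × {x90}, {p3} × {x90, x91}, {p1, p2, p3} × {x90}, {p2} × {x89, x90, x91}, {p3} × {x89, x90, x91}, {p2, p3} × {x90, x91}, {p1, p2, p3} × {x90, x91}, {p2, p3} × {x89, x90, x91}, {p1, p2, p3} × {x89, x90, x91}}; |τ_{X×Y}| = 30.

Enumerate products U × V with U ∈ τ_X, V ∈ τ_Y (deduplicated):
  ∅ × ∅ = {} (∅)
  {p2} × {x90} = {(p2,x90)}
  {p3} × {x90} = {(p3,x90)}
  {p2} × {x90, x91} = {(p2,x90), (p2,x91)}
  {p2, p3} × {x90} = {(p2,x90), (p3,x90)}
  {p3} × {x90, x91} = {(p3,x90), (p3,x91)}
  {p1, p2, p3} × {x90} = {(p1,x90), (p2,x90), (p3,x90)}
  {p2} × {x89, x90, x91} = {(p2,x89), (p2,x90), (p2,x91)}
  {p3} × {x89, x90, x91} = {(p3,x89), (p3,x90), (p3,x91)}
  {p2, p3} × {x90, x91} = {(p2,x90), (p2,x91), (p3,x90), (p3,x91)}
  {p1, p2, p3} × {x90, x91} = {(p1,x90), (p1,x91), (p2,x90), (p2,x91), (p3,x90), (p3,x91)}
  {p2, p3} × {x89, x90, x91} = {(p2,x89), (p2,x90), (p2,x91), (p3,x89), (p3,x90), (p3,x91)}
  {p1, p2, p3} × {x89, x90, x91} = {(p1,x89), (p1,x90), (p1,x91), (p2,x89), (p2,x90), (p2,x91), (p3,x89), (p3,x90), (p3,x91)}
These 13 distinct sets form the basis B.
Close under arbitrary unions to get τ_{X×Y}; counting gives |τ_{X×Y}| = 30.


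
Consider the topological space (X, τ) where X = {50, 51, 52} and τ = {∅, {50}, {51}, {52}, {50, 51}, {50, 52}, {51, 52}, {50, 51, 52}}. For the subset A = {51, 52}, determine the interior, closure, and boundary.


int(A) = {51, 52}, cl(A) = {51, 52}, ∂A = ∅.

Closed sets in (X, τ) are complements of opens:
  closed(X, τ) = {∅, {50}, {51}, {52}, {50, 51}, {50, 52}, {51, 52}, {50, 51, 52}}.
int(A) = ⋃ {U ∈ τ : U ⊆ A}. Opens contained in A: ∅, {51}, {52}, {51, 52}.
Taking the union of these: int(A) = {51, 52}.
cl(A) = ⋂ {C closed : A ⊆ C}. Closed sets containing A: {51, 52}, {50, 51, 52}.
Intersecting these: cl(A) = {51, 52}.
∂A = cl(A) ∖ int(A) = {51, 52} ∖ {51, 52} = ∅.


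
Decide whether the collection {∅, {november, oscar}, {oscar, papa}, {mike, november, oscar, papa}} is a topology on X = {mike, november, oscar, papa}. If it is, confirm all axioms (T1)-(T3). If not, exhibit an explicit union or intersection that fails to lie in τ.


τ is NOT a topology on X.

Axiom (T1): ∅ ∈ τ? Yes; X ∈ τ? Yes.
Axiom (T2/T3): check pairwise unions and intersections of members of τ.
Counterexample for (T3): {november, oscar} ∩ {oscar, papa} = {oscar} ∉ τ. Therefore τ is NOT a topology.


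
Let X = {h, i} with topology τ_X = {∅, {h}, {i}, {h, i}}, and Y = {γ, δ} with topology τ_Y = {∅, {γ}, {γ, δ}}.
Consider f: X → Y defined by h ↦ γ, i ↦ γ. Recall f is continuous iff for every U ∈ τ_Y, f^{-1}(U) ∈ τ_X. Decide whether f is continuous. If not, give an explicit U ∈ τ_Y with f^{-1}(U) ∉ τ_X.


f IS continuous.

Compute f^{-1}(U) for each U ∈ τ_Y:
  U = ∅: f^{-1}(U) = ∅ ∈ τ_X ✓.
  U = {γ}: f^{-1}(U) = {h, i} ∈ τ_X ✓.
  U = {γ, δ}: f^{-1}(U) = {h, i} ∈ τ_X ✓.
Every preimage lies in τ_X, so f IS continuous.


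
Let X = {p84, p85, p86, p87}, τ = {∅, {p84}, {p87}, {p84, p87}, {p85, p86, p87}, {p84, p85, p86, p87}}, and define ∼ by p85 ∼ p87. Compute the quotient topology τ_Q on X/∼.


X/∼ = {[p84], [p85=p87], [p86]}; |τ_Q| = 4.

Equivalence classes: [p84], [p85=p87], [p86].
Quotient map π: X → X/∼ sends p84 ↦ [p84], p85 ↦ [p85=p87], p86 ↦ [p86], p87 ↦ [p85=p87].
For each subset V ⊆ X/∼, compute π^{-1}(V) ⊆ X and check whether π^{-1}(V) ∈ τ. V is open in τ_Q iff π^{-1}(V) ∈ τ.
  V = {}: π^{-1}(V) = ∅ ∈ τ ✓.
  V = {[p84]}: π^{-1}(V) = {p84} ∈ τ ✓.
  V = {[p85=p87]}: π^{-1}(V) = {p85, p87} ∉ τ ✗.
  V = {[p84], [p85=p87]}: π^{-1}(V) = {p84, p85, p87} ∉ τ ✗.
  V = {[p86]}: π^{-1}(V) = {p86} ∉ τ ✗.
  V = {[p84], [p86]}: π^{-1}(V) = {p84, p86} ∉ τ ✗.
  V = {[p85=p87], [p86]}: π^{-1}(V) = {p85, p86, p87} ∈ τ ✓.
  V = {[p84], [p85=p87], [p86]}: π^{-1}(V) = {p84, p85, p86, p87} ∈ τ ✓.
Open sets in the quotient: τ_Q = {{}, {[p84]}, {[p85=p87], [p86]}, {[p84], [p85=p87], [p86]}} (4 elements).


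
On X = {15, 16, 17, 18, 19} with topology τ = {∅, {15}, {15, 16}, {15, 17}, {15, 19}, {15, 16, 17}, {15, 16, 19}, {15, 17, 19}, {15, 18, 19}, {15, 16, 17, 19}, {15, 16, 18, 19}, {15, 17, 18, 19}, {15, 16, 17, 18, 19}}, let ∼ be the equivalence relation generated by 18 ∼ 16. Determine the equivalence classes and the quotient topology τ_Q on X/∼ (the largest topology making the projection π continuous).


X/∼ = {[15], [16=18], [17], [19]}; |τ_Q| = 7.

Equivalence classes: [15], [16=18], [17], [19].
Quotient map π: X → X/∼ sends 15 ↦ [15], 16 ↦ [16=18], 17 ↦ [17], 18 ↦ [16=18], 19 ↦ [19].
For each subset V ⊆ X/∼, compute π^{-1}(V) ⊆ X and check whether π^{-1}(V) ∈ τ. V is open in τ_Q iff π^{-1}(V) ∈ τ.
  V = {}: π^{-1}(V) = ∅ ∈ τ ✓.
  V = {[15]}: π^{-1}(V) = {15} ∈ τ ✓.
  V = {[16=18]}: π^{-1}(V) = {16, 18} ∉ τ ✗.
  V = {[15], [16=18]}: π^{-1}(V) = {15, 16, 18} ∉ τ ✗.
  V = {[17]}: π^{-1}(V) = {17} ∉ τ ✗.
  V = {[15], [17]}: π^{-1}(V) = {15, 17} ∈ τ ✓.
  V = {[16=18], [17]}: π^{-1}(V) = {16, 17, 18} ∉ τ ✗.
  V = {[15], [16=18], [17]}: π^{-1}(V) = {15, 16, 17, 18} ∉ τ ✗.
  V = {[19]}: π^{-1}(V) = {19} ∉ τ ✗.
  V = {[15], [19]}: π^{-1}(V) = {15, 19} ∈ τ ✓.
  V = {[16=18], [19]}: π^{-1}(V) = {16, 18, 19} ∉ τ ✗.
  V = {[15], [16=18], [19]}: π^{-1}(V) = {15, 16, 18, 19} ∈ τ ✓.
  V = {[17], [19]}: π^{-1}(V) = {17, 19} ∉ τ ✗.
  V = {[15], [17], [19]}: π^{-1}(V) = {15, 17, 19} ∈ τ ✓.
  V = {[16=18], [17], [19]}: π^{-1}(V) = {16, 17, 18, 19} ∉ τ ✗.
  V = {[15], [16=18], [17], [19]}: π^{-1}(V) = {15, 16, 17, 18, 19} ∈ τ ✓.
Open sets in the quotient: τ_Q = {{}, {[15]}, {[15], [17]}, {[15], [19]}, {[15], [16=18], [19]}, {[15], [17], [19]}, {[15], [16=18], [17], [19]}} (7 elements).


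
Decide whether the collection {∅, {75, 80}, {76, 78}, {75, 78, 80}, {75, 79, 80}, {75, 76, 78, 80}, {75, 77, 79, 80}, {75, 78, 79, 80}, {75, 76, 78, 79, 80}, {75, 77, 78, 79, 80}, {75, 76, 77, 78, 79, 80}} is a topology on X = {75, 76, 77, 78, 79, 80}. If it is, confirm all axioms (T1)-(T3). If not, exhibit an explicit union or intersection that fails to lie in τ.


τ is NOT a topology on X.

Axiom (T1): ∅ ∈ τ? Yes; X ∈ τ? Yes.
Axiom (T2/T3): check pairwise unions and intersections of members of τ.
Counterexample for (T3): {76, 78} ∩ {75, 78, 80} = {78} ∉ τ. Therefore τ is NOT a topology.


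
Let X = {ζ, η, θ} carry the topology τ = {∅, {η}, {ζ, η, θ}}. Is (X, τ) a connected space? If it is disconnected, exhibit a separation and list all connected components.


(X, τ) is connected.

Find clopen sets (U ∈ τ with X ∖ U ∈ τ):
  U = ∅, X ∖ U = {ζ, η, θ} — both open, so U is clopen.
  U = {ζ, η, θ}, X ∖ U = ∅ — both open, so U is clopen.
Only trivial clopens (∅ and X) exist, so (X, τ) is connected.
Compute connected components by grouping points that agree on all clopens:
  component: {ζ, η, θ}


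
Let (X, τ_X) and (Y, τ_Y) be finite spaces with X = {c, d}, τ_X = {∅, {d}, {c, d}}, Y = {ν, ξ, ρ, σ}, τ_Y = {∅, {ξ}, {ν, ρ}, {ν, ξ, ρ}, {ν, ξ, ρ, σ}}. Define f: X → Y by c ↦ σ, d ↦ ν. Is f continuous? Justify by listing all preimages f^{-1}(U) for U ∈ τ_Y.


f IS continuous.

Compute f^{-1}(U) for each U ∈ τ_Y:
  U = ∅: f^{-1}(U) = ∅ ∈ τ_X ✓.
  U = {ξ}: f^{-1}(U) = ∅ ∈ τ_X ✓.
  U = {ν, ρ}: f^{-1}(U) = {d} ∈ τ_X ✓.
  U = {ν, ξ, ρ}: f^{-1}(U) = {d} ∈ τ_X ✓.
  U = {ν, ξ, ρ, σ}: f^{-1}(U) = {c, d} ∈ τ_X ✓.
Every preimage lies in τ_X, so f IS continuous.


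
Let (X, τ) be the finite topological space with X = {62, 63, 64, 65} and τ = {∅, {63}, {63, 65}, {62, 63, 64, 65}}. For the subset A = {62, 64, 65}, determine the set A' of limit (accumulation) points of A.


A' = {62, 64}

For each x ∈ X, list the open sets U ∈ τ with x ∈ U, then check whether U ∩ (A ∖ {x}) ≠ ∅ for every such U.
  x = 62: opens ∋ x are {62, 63, 64, 65}; each meets A ∖ {62}, so x IS a limit point.
  x = 63: open {63} ∋ x has {63} ∩ (A ∖ {63}) = ∅, so x is NOT a limit point.
  x = 64: opens ∋ x are {62, 63, 64, 65}; each meets A ∖ {64}, so x IS a limit point.
  x = 65: open {63, 65} ∋ x has {63, 65} ∩ (A ∖ {65}) = ∅, so x is NOT a limit point.
Collecting: A' = {62, 64}.


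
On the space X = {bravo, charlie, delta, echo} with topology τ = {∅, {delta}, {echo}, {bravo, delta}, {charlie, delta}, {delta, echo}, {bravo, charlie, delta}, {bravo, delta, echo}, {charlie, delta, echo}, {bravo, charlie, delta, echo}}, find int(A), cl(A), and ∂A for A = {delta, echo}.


int(A) = {delta, echo}, cl(A) = {bravo, charlie, delta, echo}, ∂A = {bravo, charlie}.

Closed sets in (X, τ) are complements of opens:
  closed(X, τ) = {∅, {bravo}, {charlie}, {echo}, {bravo, charlie}, {bravo, echo}, {charlie, echo}, {bravo, charlie, delta}, {bravo, charlie, echo}, {bravo, charlie, delta, echo}}.
int(A) = ⋃ {U ∈ τ : U ⊆ A}. Opens contained in A: ∅, {delta}, {echo}, {delta, echo}.
Taking the union of these: int(A) = {delta, echo}.
cl(A) = ⋂ {C closed : A ⊆ C}. Closed sets containing A: {bravo, charlie, delta, echo}.
Intersecting these: cl(A) = {bravo, charlie, delta, echo}.
∂A = cl(A) ∖ int(A) = {bravo, charlie, delta, echo} ∖ {delta, echo} = {bravo, charlie}.


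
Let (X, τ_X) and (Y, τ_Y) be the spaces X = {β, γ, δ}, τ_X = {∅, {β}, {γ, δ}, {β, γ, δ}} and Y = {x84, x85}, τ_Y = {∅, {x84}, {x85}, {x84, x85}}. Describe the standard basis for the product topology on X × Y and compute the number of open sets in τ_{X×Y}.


Basis B = {∅ × ∅, {β} × {x84}, {β} × {x85}, {β} × {x84, x85}, {γ, δ} × {x84}, {γ, δ} × {x85}, {β, γ, δ} × {x84}, {β, γ, δ} × {x85}, {γ, δ} × {x84, x85}, {β, γ, δ} × {x84, x85}}; |τ_{X×Y}| = 16.

Enumerate products U × V with U ∈ τ_X, V ∈ τ_Y (deduplicated):
  ∅ × ∅ = {} (∅)
  {β} × {x84} = {(β,x84)}
  {β} × {x85} = {(β,x85)}
  {β} × {x84, x85} = {(β,x84), (β,x85)}
  {γ, δ} × {x84} = {(γ,x84), (δ,x84)}
  {γ, δ} × {x85} = {(γ,x85), (δ,x85)}
  {β, γ, δ} × {x84} = {(β,x84), (γ,x84), (δ,x84)}
  {β, γ, δ} × {x85} = {(β,x85), (γ,x85), (δ,x85)}
  {γ, δ} × {x84, x85} = {(γ,x84), (γ,x85), (δ,x84), (δ,x85)}
  {β, γ, δ} × {x84, x85} = {(β,x84), (β,x85), (γ,x84), (γ,x85), (δ,x84), (δ,x85)}
These 10 distinct sets form the basis B.
Close under arbitrary unions to get τ_{X×Y}; counting gives |τ_{X×Y}| = 16.


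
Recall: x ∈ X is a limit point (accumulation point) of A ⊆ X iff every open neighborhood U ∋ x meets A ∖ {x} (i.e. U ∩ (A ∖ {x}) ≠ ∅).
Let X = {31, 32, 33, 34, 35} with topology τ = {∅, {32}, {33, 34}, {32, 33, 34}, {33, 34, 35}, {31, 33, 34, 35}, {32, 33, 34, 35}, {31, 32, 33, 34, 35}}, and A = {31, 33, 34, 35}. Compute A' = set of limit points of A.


A' = {31, 33, 34, 35}

For each x ∈ X, list the open sets U ∈ τ with x ∈ U, then check whether U ∩ (A ∖ {x}) ≠ ∅ for every such U.
  x = 31: opens ∋ x are {31, 33, 34, 35}, {31, 32, 33, 34, 35}; each meets A ∖ {31}, so x IS a limit point.
  x = 32: open {32} ∋ x has {32} ∩ (A ∖ {32}) = ∅, so x is NOT a limit point.
  x = 33: opens ∋ x are {33, 34}, {32, 33, 34}, {33, 34, 35}, {31, 33, 34, 35}, {32, 33, 34, 35}, {31, 32, 33, 34, 35}; each meets A ∖ {33}, so x IS a limit point.
  x = 34: opens ∋ x are {33, 34}, {32, 33, 34}, {33, 34, 35}, {31, 33, 34, 35}, {32, 33, 34, 35}, {31, 32, 33, 34, 35}; each meets A ∖ {34}, so x IS a limit point.
  x = 35: opens ∋ x are {33, 34, 35}, {31, 33, 34, 35}, {32, 33, 34, 35}, {31, 32, 33, 34, 35}; each meets A ∖ {35}, so x IS a limit point.
Collecting: A' = {31, 33, 34, 35}.


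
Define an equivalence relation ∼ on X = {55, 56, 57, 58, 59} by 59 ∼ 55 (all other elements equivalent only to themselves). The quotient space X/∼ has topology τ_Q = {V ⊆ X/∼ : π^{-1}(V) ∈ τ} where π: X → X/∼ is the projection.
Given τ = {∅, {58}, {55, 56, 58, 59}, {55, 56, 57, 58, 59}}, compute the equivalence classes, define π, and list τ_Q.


X/∼ = {[55=59], [56], [57], [58]}; |τ_Q| = 4.

Equivalence classes: [55=59], [56], [57], [58].
Quotient map π: X → X/∼ sends 55 ↦ [55=59], 56 ↦ [56], 57 ↦ [57], 58 ↦ [58], 59 ↦ [55=59].
For each subset V ⊆ X/∼, compute π^{-1}(V) ⊆ X and check whether π^{-1}(V) ∈ τ. V is open in τ_Q iff π^{-1}(V) ∈ τ.
  V = {}: π^{-1}(V) = ∅ ∈ τ ✓.
  V = {[55=59]}: π^{-1}(V) = {55, 59} ∉ τ ✗.
  V = {[56]}: π^{-1}(V) = {56} ∉ τ ✗.
  V = {[55=59], [56]}: π^{-1}(V) = {55, 56, 59} ∉ τ ✗.
  V = {[57]}: π^{-1}(V) = {57} ∉ τ ✗.
  V = {[55=59], [57]}: π^{-1}(V) = {55, 57, 59} ∉ τ ✗.
  V = {[56], [57]}: π^{-1}(V) = {56, 57} ∉ τ ✗.
  V = {[55=59], [56], [57]}: π^{-1}(V) = {55, 56, 57, 59} ∉ τ ✗.
  V = {[58]}: π^{-1}(V) = {58} ∈ τ ✓.
  V = {[55=59], [58]}: π^{-1}(V) = {55, 58, 59} ∉ τ ✗.
  V = {[56], [58]}: π^{-1}(V) = {56, 58} ∉ τ ✗.
  V = {[55=59], [56], [58]}: π^{-1}(V) = {55, 56, 58, 59} ∈ τ ✓.
  V = {[57], [58]}: π^{-1}(V) = {57, 58} ∉ τ ✗.
  V = {[55=59], [57], [58]}: π^{-1}(V) = {55, 57, 58, 59} ∉ τ ✗.
  V = {[56], [57], [58]}: π^{-1}(V) = {56, 57, 58} ∉ τ ✗.
  V = {[55=59], [56], [57], [58]}: π^{-1}(V) = {55, 56, 57, 58, 59} ∈ τ ✓.
Open sets in the quotient: τ_Q = {{}, {[58]}, {[55=59], [56], [58]}, {[55=59], [56], [57], [58]}} (4 elements).


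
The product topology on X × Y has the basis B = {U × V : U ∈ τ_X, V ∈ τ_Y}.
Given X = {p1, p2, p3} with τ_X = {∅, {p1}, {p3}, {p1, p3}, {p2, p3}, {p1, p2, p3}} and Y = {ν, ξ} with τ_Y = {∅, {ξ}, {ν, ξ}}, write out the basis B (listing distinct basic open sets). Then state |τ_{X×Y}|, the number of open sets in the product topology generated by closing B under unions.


Basis B = {∅ × ∅, {p1} × {ξ}, {p3} × {ξ}, {p1} × {ν, ξ}, {p1, p3} × {ξ}, {p2, p3} × {ξ}, {p3} × {ν, ξ}, {p1, p2, p3} × {ξ}, {p1, p3} × {ν, ξ}, {p2, p3} × {ν, ξ}, {p1, p2, p3} × {ν, ξ}}; |τ_{X×Y}| = 18.

Enumerate products U × V with U ∈ τ_X, V ∈ τ_Y (deduplicated):
  ∅ × ∅ = {} (∅)
  {p1} × {ξ} = {(p1,ξ)}
  {p3} × {ξ} = {(p3,ξ)}
  {p1} × {ν, ξ} = {(p1,ν), (p1,ξ)}
  {p1, p3} × {ξ} = {(p1,ξ), (p3,ξ)}
  {p2, p3} × {ξ} = {(p2,ξ), (p3,ξ)}
  {p3} × {ν, ξ} = {(p3,ν), (p3,ξ)}
  {p1, p2, p3} × {ξ} = {(p1,ξ), (p2,ξ), (p3,ξ)}
  {p1, p3} × {ν, ξ} = {(p1,ν), (p1,ξ), (p3,ν), (p3,ξ)}
  {p2, p3} × {ν, ξ} = {(p2,ν), (p2,ξ), (p3,ν), (p3,ξ)}
  {p1, p2, p3} × {ν, ξ} = {(p1,ν), (p1,ξ), (p2,ν), (p2,ξ), (p3,ν), (p3,ξ)}
These 11 distinct sets form the basis B.
Close under arbitrary unions to get τ_{X×Y}; counting gives |τ_{X×Y}| = 18.


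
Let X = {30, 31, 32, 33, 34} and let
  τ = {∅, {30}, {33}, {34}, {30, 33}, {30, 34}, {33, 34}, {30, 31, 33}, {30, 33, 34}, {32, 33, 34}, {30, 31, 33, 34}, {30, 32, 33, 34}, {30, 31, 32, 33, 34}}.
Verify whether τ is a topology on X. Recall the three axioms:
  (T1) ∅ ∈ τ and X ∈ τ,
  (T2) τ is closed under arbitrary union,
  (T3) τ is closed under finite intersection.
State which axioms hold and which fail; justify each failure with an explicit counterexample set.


τ IS a topology on X.

Axiom (T1): ∅ ∈ τ? Yes; X ∈ τ? Yes.
Axiom (T2/T3): check pairwise unions and intersections of members of τ.
All pairwise intersections and unions checked — each lies in τ. Therefore τ satisfies (T1), (T2), (T3): it IS a topology on X.


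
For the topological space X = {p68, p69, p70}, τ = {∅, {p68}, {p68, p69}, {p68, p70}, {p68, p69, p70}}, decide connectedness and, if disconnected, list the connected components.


(X, τ) is connected.

Find clopen sets (U ∈ τ with X ∖ U ∈ τ):
  U = ∅, X ∖ U = {p68, p69, p70} — both open, so U is clopen.
  U = {p68, p69, p70}, X ∖ U = ∅ — both open, so U is clopen.
Only trivial clopens (∅ and X) exist, so (X, τ) is connected.
Compute connected components by grouping points that agree on all clopens:
  component: {p68, p69, p70}


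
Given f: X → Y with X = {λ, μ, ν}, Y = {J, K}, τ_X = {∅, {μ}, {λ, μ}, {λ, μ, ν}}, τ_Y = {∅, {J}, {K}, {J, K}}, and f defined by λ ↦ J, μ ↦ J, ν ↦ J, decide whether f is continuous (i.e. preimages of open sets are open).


f IS continuous.

Compute f^{-1}(U) for each U ∈ τ_Y:
  U = ∅: f^{-1}(U) = ∅ ∈ τ_X ✓.
  U = {J}: f^{-1}(U) = {λ, μ, ν} ∈ τ_X ✓.
  U = {K}: f^{-1}(U) = ∅ ∈ τ_X ✓.
  U = {J, K}: f^{-1}(U) = {λ, μ, ν} ∈ τ_X ✓.
Every preimage lies in τ_X, so f IS continuous.


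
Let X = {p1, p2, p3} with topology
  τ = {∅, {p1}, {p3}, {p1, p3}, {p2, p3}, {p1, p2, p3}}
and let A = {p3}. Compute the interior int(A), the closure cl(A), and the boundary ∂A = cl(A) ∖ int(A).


int(A) = {p3}, cl(A) = {p2, p3}, ∂A = {p2}.

Closed sets in (X, τ) are complements of opens:
  closed(X, τ) = {∅, {p1}, {p2}, {p1, p2}, {p2, p3}, {p1, p2, p3}}.
int(A) = ⋃ {U ∈ τ : U ⊆ A}. Opens contained in A: ∅, {p3}.
Taking the union of these: int(A) = {p3}.
cl(A) = ⋂ {C closed : A ⊆ C}. Closed sets containing A: {p2, p3}, {p1, p2, p3}.
Intersecting these: cl(A) = {p2, p3}.
∂A = cl(A) ∖ int(A) = {p2, p3} ∖ {p3} = {p2}.


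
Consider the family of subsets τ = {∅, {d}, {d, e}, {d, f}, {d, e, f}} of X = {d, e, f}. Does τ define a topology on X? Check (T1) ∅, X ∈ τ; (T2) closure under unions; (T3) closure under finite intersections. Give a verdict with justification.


τ IS a topology on X.

Axiom (T1): ∅ ∈ τ? Yes; X ∈ τ? Yes.
Axiom (T2/T3): check pairwise unions and intersections of members of τ.
All pairwise intersections and unions checked — each lies in τ. Therefore τ satisfies (T1), (T2), (T3): it IS a topology on X.


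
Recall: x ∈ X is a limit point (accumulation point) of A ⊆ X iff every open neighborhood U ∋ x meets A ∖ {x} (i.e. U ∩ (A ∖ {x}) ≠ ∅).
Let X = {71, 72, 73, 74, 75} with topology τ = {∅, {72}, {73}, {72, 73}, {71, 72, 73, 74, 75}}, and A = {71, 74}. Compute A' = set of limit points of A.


A' = {71, 74, 75}

For each x ∈ X, list the open sets U ∈ τ with x ∈ U, then check whether U ∩ (A ∖ {x}) ≠ ∅ for every such U.
  x = 71: opens ∋ x are {71, 72, 73, 74, 75}; each meets A ∖ {71}, so x IS a limit point.
  x = 72: open {72} ∋ x has {72} ∩ (A ∖ {72}) = ∅, so x is NOT a limit point.
  x = 73: open {73} ∋ x has {73} ∩ (A ∖ {73}) = ∅, so x is NOT a limit point.
  x = 74: opens ∋ x are {71, 72, 73, 74, 75}; each meets A ∖ {74}, so x IS a limit point.
  x = 75: opens ∋ x are {71, 72, 73, 74, 75}; each meets A ∖ {75}, so x IS a limit point.
Collecting: A' = {71, 74, 75}.


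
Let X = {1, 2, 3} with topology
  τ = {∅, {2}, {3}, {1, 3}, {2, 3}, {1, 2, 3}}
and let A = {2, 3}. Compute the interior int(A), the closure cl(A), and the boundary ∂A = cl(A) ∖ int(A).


int(A) = {2, 3}, cl(A) = {1, 2, 3}, ∂A = {1}.

Closed sets in (X, τ) are complements of opens:
  closed(X, τ) = {∅, {1}, {2}, {1, 2}, {1, 3}, {1, 2, 3}}.
int(A) = ⋃ {U ∈ τ : U ⊆ A}. Opens contained in A: ∅, {2}, {3}, {2, 3}.
Taking the union of these: int(A) = {2, 3}.
cl(A) = ⋂ {C closed : A ⊆ C}. Closed sets containing A: {1, 2, 3}.
Intersecting these: cl(A) = {1, 2, 3}.
∂A = cl(A) ∖ int(A) = {1, 2, 3} ∖ {2, 3} = {1}.


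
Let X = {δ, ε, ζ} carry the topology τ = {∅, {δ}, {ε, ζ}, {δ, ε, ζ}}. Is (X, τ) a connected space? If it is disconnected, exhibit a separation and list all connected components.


(X, τ) is disconnected; components = [{δ}, {ε, ζ}].

Find clopen sets (U ∈ τ with X ∖ U ∈ τ):
  U = ∅, X ∖ U = {δ, ε, ζ} — both open, so U is clopen.
  U = {δ}, X ∖ U = {ε, ζ} — both open, so U is clopen.
  U = {ε, ζ}, X ∖ U = {δ} — both open, so U is clopen.
  U = {δ, ε, ζ}, X ∖ U = ∅ — both open, so U is clopen.
Nontrivial clopen(s) exist: e.g. {δ}. So (X, τ) is disconnected.
Compute connected components by grouping points that agree on all clopens:
  component: {δ}
  component: {ε, ζ}


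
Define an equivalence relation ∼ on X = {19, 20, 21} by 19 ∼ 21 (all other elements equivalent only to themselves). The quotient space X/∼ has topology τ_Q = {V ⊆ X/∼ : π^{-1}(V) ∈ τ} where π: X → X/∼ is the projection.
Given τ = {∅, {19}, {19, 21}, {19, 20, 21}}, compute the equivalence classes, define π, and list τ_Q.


X/∼ = {[19=21], [20]}; |τ_Q| = 3.

Equivalence classes: [19=21], [20].
Quotient map π: X → X/∼ sends 19 ↦ [19=21], 20 ↦ [20], 21 ↦ [19=21].
For each subset V ⊆ X/∼, compute π^{-1}(V) ⊆ X and check whether π^{-1}(V) ∈ τ. V is open in τ_Q iff π^{-1}(V) ∈ τ.
  V = {}: π^{-1}(V) = ∅ ∈ τ ✓.
  V = {[19=21]}: π^{-1}(V) = {19, 21} ∈ τ ✓.
  V = {[20]}: π^{-1}(V) = {20} ∉ τ ✗.
  V = {[19=21], [20]}: π^{-1}(V) = {19, 20, 21} ∈ τ ✓.
Open sets in the quotient: τ_Q = {{}, {[19=21]}, {[19=21], [20]}} (3 elements).


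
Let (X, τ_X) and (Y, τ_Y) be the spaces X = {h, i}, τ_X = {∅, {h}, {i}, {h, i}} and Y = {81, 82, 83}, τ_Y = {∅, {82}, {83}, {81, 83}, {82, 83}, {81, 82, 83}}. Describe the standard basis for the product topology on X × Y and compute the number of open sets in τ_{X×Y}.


Basis B = {∅ × ∅, {h} × {82}, {h} × {83}, {i} × {82}, {i} × {83}, {h} × {81, 83}, {h} × {82, 83}, {h, i} × {82}, {h, i} × {83}, {i} × {81, 83}, {i} × {82, 83}, {h} × {81, 82, 83}, {i} × {81, 82, 83}, {h, i} × {81, 83}, {h, i} × {82, 83}, {h, i} × {81, 82, 83}}; |τ_{X×Y}| = 36.

Enumerate products U × V with U ∈ τ_X, V ∈ τ_Y (deduplicated):
  ∅ × ∅ = {} (∅)
  {h} × {82} = {(h,82)}
  {h} × {83} = {(h,83)}
  {i} × {82} = {(i,82)}
  {i} × {83} = {(i,83)}
  {h} × {81, 83} = {(h,81), (h,83)}
  {h} × {82, 83} = {(h,82), (h,83)}
  {h, i} × {82} = {(h,82), (i,82)}
  {h, i} × {83} = {(h,83), (i,83)}
  {i} × {81, 83} = {(i,81), (i,83)}
  {i} × {82, 83} = {(i,82), (i,83)}
  {h} × {81, 82, 83} = {(h,81), (h,82), (h,83)}
  {i} × {81, 82, 83} = {(i,81), (i,82), (i,83)}
  {h, i} × {81, 83} = {(h,81), (h,83), (i,81), (i,83)}
  {h, i} × {82, 83} = {(h,82), (h,83), (i,82), (i,83)}
  {h, i} × {81, 82, 83} = {(h,81), (h,82), (h,83), (i,81), (i,82), (i,83)}
These 16 distinct sets form the basis B.
Close under arbitrary unions to get τ_{X×Y}; counting gives |τ_{X×Y}| = 36.


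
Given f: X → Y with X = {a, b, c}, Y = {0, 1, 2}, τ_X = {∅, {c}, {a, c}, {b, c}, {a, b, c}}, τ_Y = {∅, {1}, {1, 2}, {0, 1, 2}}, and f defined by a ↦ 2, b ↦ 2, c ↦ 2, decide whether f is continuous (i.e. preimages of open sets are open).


f IS continuous.

Compute f^{-1}(U) for each U ∈ τ_Y:
  U = ∅: f^{-1}(U) = ∅ ∈ τ_X ✓.
  U = {1}: f^{-1}(U) = ∅ ∈ τ_X ✓.
  U = {1, 2}: f^{-1}(U) = {a, b, c} ∈ τ_X ✓.
  U = {0, 1, 2}: f^{-1}(U) = {a, b, c} ∈ τ_X ✓.
Every preimage lies in τ_X, so f IS continuous.


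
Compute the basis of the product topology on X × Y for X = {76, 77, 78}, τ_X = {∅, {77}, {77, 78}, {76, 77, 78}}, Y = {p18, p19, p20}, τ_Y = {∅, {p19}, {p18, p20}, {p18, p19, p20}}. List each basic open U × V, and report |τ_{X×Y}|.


Basis B = {∅ × ∅, {77} × {p19}, {77} × {p18, p20}, {77, 78} × {p19}, {76, 77, 78} × {p19}, {77} × {p18, p19, p20}, {77, 78} × {p18, p20}, {76, 77, 78} × {p18, p20}, {77, 78} × {p18, p19, p20}, {76, 77, 78} × {p18, p19, p20}}; |τ_{X×Y}| = 16.

Enumerate products U × V with U ∈ τ_X, V ∈ τ_Y (deduplicated):
  ∅ × ∅ = {} (∅)
  {77} × {p19} = {(77,p19)}
  {77} × {p18, p20} = {(77,p18), (77,p20)}
  {77, 78} × {p19} = {(77,p19), (78,p19)}
  {76, 77, 78} × {p19} = {(76,p19), (77,p19), (78,p19)}
  {77} × {p18, p19, p20} = {(77,p18), (77,p19), (77,p20)}
  {77, 78} × {p18, p20} = {(77,p18), (77,p20), (78,p18), (78,p20)}
  {76, 77, 78} × {p18, p20} = {(76,p18), (76,p20), (77,p18), (77,p20), (78,p18), (78,p20)}
  {77, 78} × {p18, p19, p20} = {(77,p18), (77,p19), (77,p20), (78,p18), (78,p19), (78,p20)}
  {76, 77, 78} × {p18, p19, p20} = {(76,p18), (76,p19), (76,p20), (77,p18), (77,p19), (77,p20), (78,p18), (78,p19), (78,p20)}
These 10 distinct sets form the basis B.
Close under arbitrary unions to get τ_{X×Y}; counting gives |τ_{X×Y}| = 16.


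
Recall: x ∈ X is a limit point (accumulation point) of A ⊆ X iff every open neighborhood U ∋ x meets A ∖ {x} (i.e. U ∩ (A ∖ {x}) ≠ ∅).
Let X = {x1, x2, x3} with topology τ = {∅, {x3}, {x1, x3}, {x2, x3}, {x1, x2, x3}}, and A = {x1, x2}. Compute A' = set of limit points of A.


A' = ∅

For each x ∈ X, list the open sets U ∈ τ with x ∈ U, then check whether U ∩ (A ∖ {x}) ≠ ∅ for every such U.
  x = x1: open {x1, x3} ∋ x has {x1, x3} ∩ (A ∖ {x1}) = ∅, so x is NOT a limit point.
  x = x2: open {x2, x3} ∋ x has {x2, x3} ∩ (A ∖ {x2}) = ∅, so x is NOT a limit point.
  x = x3: open {x3} ∋ x has {x3} ∩ (A ∖ {x3}) = ∅, so x is NOT a limit point.
Collecting: A' = ∅.


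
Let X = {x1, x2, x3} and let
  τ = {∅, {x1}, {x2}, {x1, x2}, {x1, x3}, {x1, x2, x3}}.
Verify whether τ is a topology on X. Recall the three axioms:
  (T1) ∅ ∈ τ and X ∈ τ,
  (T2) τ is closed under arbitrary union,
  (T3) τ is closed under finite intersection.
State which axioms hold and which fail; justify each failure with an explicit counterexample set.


τ IS a topology on X.

Axiom (T1): ∅ ∈ τ? Yes; X ∈ τ? Yes.
Axiom (T2/T3): check pairwise unions and intersections of members of τ.
All pairwise intersections and unions checked — each lies in τ. Therefore τ satisfies (T1), (T2), (T3): it IS a topology on X.


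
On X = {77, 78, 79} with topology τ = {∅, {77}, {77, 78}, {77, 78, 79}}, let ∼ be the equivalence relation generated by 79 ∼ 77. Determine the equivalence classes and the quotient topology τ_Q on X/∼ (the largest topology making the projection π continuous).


X/∼ = {[77=79], [78]}; |τ_Q| = 2.

Equivalence classes: [77=79], [78].
Quotient map π: X → X/∼ sends 77 ↦ [77=79], 78 ↦ [78], 79 ↦ [77=79].
For each subset V ⊆ X/∼, compute π^{-1}(V) ⊆ X and check whether π^{-1}(V) ∈ τ. V is open in τ_Q iff π^{-1}(V) ∈ τ.
  V = {}: π^{-1}(V) = ∅ ∈ τ ✓.
  V = {[77=79]}: π^{-1}(V) = {77, 79} ∉ τ ✗.
  V = {[78]}: π^{-1}(V) = {78} ∉ τ ✗.
  V = {[77=79], [78]}: π^{-1}(V) = {77, 78, 79} ∈ τ ✓.
Open sets in the quotient: τ_Q = {{}, {[77=79], [78]}} (2 elements).


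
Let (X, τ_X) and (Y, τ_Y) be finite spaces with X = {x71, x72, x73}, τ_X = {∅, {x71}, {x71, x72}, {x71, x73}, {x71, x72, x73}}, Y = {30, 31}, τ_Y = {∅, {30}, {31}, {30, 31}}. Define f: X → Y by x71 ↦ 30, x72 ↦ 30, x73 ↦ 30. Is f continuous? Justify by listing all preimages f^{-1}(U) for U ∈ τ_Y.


f IS continuous.

Compute f^{-1}(U) for each U ∈ τ_Y:
  U = ∅: f^{-1}(U) = ∅ ∈ τ_X ✓.
  U = {30}: f^{-1}(U) = {x71, x72, x73} ∈ τ_X ✓.
  U = {31}: f^{-1}(U) = ∅ ∈ τ_X ✓.
  U = {30, 31}: f^{-1}(U) = {x71, x72, x73} ∈ τ_X ✓.
Every preimage lies in τ_X, so f IS continuous.


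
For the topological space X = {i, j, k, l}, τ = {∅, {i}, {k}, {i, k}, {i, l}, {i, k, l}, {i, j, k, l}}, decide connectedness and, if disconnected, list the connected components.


(X, τ) is connected.

Find clopen sets (U ∈ τ with X ∖ U ∈ τ):
  U = ∅, X ∖ U = {i, j, k, l} — both open, so U is clopen.
  U = {i, j, k, l}, X ∖ U = ∅ — both open, so U is clopen.
Only trivial clopens (∅ and X) exist, so (X, τ) is connected.
Compute connected components by grouping points that agree on all clopens:
  component: {i, j, k, l}


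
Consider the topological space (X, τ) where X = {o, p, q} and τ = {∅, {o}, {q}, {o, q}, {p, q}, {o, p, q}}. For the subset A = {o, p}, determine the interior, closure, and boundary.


int(A) = {o}, cl(A) = {o, p}, ∂A = {p}.

Closed sets in (X, τ) are complements of opens:
  closed(X, τ) = {∅, {o}, {p}, {o, p}, {p, q}, {o, p, q}}.
int(A) = ⋃ {U ∈ τ : U ⊆ A}. Opens contained in A: ∅, {o}.
Taking the union of these: int(A) = {o}.
cl(A) = ⋂ {C closed : A ⊆ C}. Closed sets containing A: {o, p}, {o, p, q}.
Intersecting these: cl(A) = {o, p}.
∂A = cl(A) ∖ int(A) = {o, p} ∖ {o} = {p}.


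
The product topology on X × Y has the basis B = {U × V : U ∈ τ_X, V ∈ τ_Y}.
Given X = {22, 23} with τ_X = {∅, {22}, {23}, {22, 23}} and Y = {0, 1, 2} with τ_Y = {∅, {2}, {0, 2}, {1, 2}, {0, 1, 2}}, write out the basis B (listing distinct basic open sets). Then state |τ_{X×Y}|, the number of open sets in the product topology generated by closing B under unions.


Basis B = {∅ × ∅, {22} × {2}, {23} × {2}, {22} × {0, 2}, {22} × {1, 2}, {22, 23} × {2}, {23} × {0, 2}, {23} × {1, 2}, {22} × {0, 1, 2}, {23} × {0, 1, 2}, {22, 23} × {0, 2}, {22, 23} × {1, 2}, {22, 23} × {0, 1, 2}}; |τ_{X×Y}| = 25.

Enumerate products U × V with U ∈ τ_X, V ∈ τ_Y (deduplicated):
  ∅ × ∅ = {} (∅)
  {22} × {2} = {(22,2)}
  {23} × {2} = {(23,2)}
  {22} × {0, 2} = {(22,0), (22,2)}
  {22} × {1, 2} = {(22,1), (22,2)}
  {22, 23} × {2} = {(22,2), (23,2)}
  {23} × {0, 2} = {(23,0), (23,2)}
  {23} × {1, 2} = {(23,1), (23,2)}
  {22} × {0, 1, 2} = {(22,0), (22,1), (22,2)}
  {23} × {0, 1, 2} = {(23,0), (23,1), (23,2)}
  {22, 23} × {0, 2} = {(22,0), (22,2), (23,0), (23,2)}
  {22, 23} × {1, 2} = {(22,1), (22,2), (23,1), (23,2)}
  {22, 23} × {0, 1, 2} = {(22,0), (22,1), (22,2), (23,0), (23,1), (23,2)}
These 13 distinct sets form the basis B.
Close under arbitrary unions to get τ_{X×Y}; counting gives |τ_{X×Y}| = 25.


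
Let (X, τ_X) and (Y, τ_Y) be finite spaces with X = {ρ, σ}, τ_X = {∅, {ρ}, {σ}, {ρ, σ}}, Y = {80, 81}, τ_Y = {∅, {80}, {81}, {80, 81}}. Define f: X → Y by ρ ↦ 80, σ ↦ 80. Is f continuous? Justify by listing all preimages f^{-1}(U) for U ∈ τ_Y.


f IS continuous.

Compute f^{-1}(U) for each U ∈ τ_Y:
  U = ∅: f^{-1}(U) = ∅ ∈ τ_X ✓.
  U = {80}: f^{-1}(U) = {ρ, σ} ∈ τ_X ✓.
  U = {81}: f^{-1}(U) = ∅ ∈ τ_X ✓.
  U = {80, 81}: f^{-1}(U) = {ρ, σ} ∈ τ_X ✓.
Every preimage lies in τ_X, so f IS continuous.


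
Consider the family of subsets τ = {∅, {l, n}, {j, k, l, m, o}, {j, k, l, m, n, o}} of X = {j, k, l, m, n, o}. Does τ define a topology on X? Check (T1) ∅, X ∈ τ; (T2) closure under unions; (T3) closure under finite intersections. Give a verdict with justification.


τ is NOT a topology on X.

Axiom (T1): ∅ ∈ τ? Yes; X ∈ τ? Yes.
Axiom (T2/T3): check pairwise unions and intersections of members of τ.
Counterexample for (T3): {l, n} ∩ {j, k, l, m, o} = {l} ∉ τ. Therefore τ is NOT a topology.


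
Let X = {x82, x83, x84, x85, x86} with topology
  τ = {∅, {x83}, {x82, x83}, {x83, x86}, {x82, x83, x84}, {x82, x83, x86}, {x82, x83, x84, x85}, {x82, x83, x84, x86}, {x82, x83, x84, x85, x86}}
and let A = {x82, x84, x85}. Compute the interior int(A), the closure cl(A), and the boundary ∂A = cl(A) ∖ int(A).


int(A) = ∅, cl(A) = {x82, x84, x85}, ∂A = {x82, x84, x85}.

Closed sets in (X, τ) are complements of opens:
  closed(X, τ) = {∅, {x85}, {x86}, {x84, x85}, {x85, x86}, {x82, x84, x85}, {x84, x85, x86}, {x82, x84, x85, x86}, {x82, x83, x84, x85, x86}}.
int(A) = ⋃ {U ∈ τ : U ⊆ A}. Opens contained in A: ∅.
Taking the union of these: int(A) = ∅.
cl(A) = ⋂ {C closed : A ⊆ C}. Closed sets containing A: {x82, x84, x85}, {x82, x84, x85, x86}, {x82, x83, x84, x85, x86}.
Intersecting these: cl(A) = {x82, x84, x85}.
∂A = cl(A) ∖ int(A) = {x82, x84, x85} ∖ ∅ = {x82, x84, x85}.


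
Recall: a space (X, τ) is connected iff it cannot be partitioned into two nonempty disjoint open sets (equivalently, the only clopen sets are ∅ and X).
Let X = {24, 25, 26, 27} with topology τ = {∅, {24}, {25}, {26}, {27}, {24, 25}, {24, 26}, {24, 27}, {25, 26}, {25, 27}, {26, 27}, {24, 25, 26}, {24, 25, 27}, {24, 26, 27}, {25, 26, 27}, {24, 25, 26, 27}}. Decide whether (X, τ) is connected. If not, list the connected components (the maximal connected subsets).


(X, τ) is disconnected; components = [{24}, {25}, {26}, {27}].

Find clopen sets (U ∈ τ with X ∖ U ∈ τ):
  U = ∅, X ∖ U = {24, 25, 26, 27} — both open, so U is clopen.
  U = {24}, X ∖ U = {25, 26, 27} — both open, so U is clopen.
  U = {25}, X ∖ U = {24, 26, 27} — both open, so U is clopen.
  U = {26}, X ∖ U = {24, 25, 27} — both open, so U is clopen.
  U = {27}, X ∖ U = {24, 25, 26} — both open, so U is clopen.
  U = {24, 25}, X ∖ U = {26, 27} — both open, so U is clopen.
  U = {24, 26}, X ∖ U = {25, 27} — both open, so U is clopen.
  U = {24, 27}, X ∖ U = {25, 26} — both open, so U is clopen.
  U = {25, 26}, X ∖ U = {24, 27} — both open, so U is clopen.
  U = {25, 27}, X ∖ U = {24, 26} — both open, so U is clopen.
  U = {26, 27}, X ∖ U = {24, 25} — both open, so U is clopen.
  U = {24, 25, 26}, X ∖ U = {27} — both open, so U is clopen.
  U = {24, 25, 27}, X ∖ U = {26} — both open, so U is clopen.
  U = {24, 26, 27}, X ∖ U = {25} — both open, so U is clopen.
  U = {25, 26, 27}, X ∖ U = {24} — both open, so U is clopen.
  U = {24, 25, 26, 27}, X ∖ U = ∅ — both open, so U is clopen.
Nontrivial clopen(s) exist: e.g. {24, 25, 27}. So (X, τ) is disconnected.
Compute connected components by grouping points that agree on all clopens:
  component: {24}
  component: {25}
  component: {26}
  component: {27}


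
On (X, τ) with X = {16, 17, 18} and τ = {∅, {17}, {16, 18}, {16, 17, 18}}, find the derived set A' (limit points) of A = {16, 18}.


A' = {16, 18}

For each x ∈ X, list the open sets U ∈ τ with x ∈ U, then check whether U ∩ (A ∖ {x}) ≠ ∅ for every such U.
  x = 16: opens ∋ x are {16, 18}, {16, 17, 18}; each meets A ∖ {16}, so x IS a limit point.
  x = 17: open {17} ∋ x has {17} ∩ (A ∖ {17}) = ∅, so x is NOT a limit point.
  x = 18: opens ∋ x are {16, 18}, {16, 17, 18}; each meets A ∖ {18}, so x IS a limit point.
Collecting: A' = {16, 18}.


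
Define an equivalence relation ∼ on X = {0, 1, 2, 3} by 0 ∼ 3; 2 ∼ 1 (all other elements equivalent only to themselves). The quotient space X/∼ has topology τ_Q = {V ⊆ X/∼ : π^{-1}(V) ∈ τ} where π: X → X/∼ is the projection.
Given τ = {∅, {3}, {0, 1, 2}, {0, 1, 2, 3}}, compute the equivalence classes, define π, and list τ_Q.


X/∼ = {[0=3], [1=2]}; |τ_Q| = 2.

Equivalence classes: [0=3], [1=2].
Quotient map π: X → X/∼ sends 0 ↦ [0=3], 1 ↦ [1=2], 2 ↦ [1=2], 3 ↦ [0=3].
For each subset V ⊆ X/∼, compute π^{-1}(V) ⊆ X and check whether π^{-1}(V) ∈ τ. V is open in τ_Q iff π^{-1}(V) ∈ τ.
  V = {}: π^{-1}(V) = ∅ ∈ τ ✓.
  V = {[0=3]}: π^{-1}(V) = {0, 3} ∉ τ ✗.
  V = {[1=2]}: π^{-1}(V) = {1, 2} ∉ τ ✗.
  V = {[0=3], [1=2]}: π^{-1}(V) = {0, 1, 2, 3} ∈ τ ✓.
Open sets in the quotient: τ_Q = {{}, {[0=3], [1=2]}} (2 elements).


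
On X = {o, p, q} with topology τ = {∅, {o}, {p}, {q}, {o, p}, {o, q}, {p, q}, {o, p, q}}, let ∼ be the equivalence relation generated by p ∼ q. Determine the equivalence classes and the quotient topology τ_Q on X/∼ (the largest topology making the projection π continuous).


X/∼ = {[o], [p=q]}; |τ_Q| = 4.

Equivalence classes: [o], [p=q].
Quotient map π: X → X/∼ sends o ↦ [o], p ↦ [p=q], q ↦ [p=q].
For each subset V ⊆ X/∼, compute π^{-1}(V) ⊆ X and check whether π^{-1}(V) ∈ τ. V is open in τ_Q iff π^{-1}(V) ∈ τ.
  V = {}: π^{-1}(V) = ∅ ∈ τ ✓.
  V = {[o]}: π^{-1}(V) = {o} ∈ τ ✓.
  V = {[p=q]}: π^{-1}(V) = {p, q} ∈ τ ✓.
  V = {[o], [p=q]}: π^{-1}(V) = {o, p, q} ∈ τ ✓.
Open sets in the quotient: τ_Q = {{}, {[o]}, {[p=q]}, {[o], [p=q]}} (4 elements).


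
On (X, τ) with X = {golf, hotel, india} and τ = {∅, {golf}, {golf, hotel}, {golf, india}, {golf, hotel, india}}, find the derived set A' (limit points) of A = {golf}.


A' = {hotel, india}

For each x ∈ X, list the open sets U ∈ τ with x ∈ U, then check whether U ∩ (A ∖ {x}) ≠ ∅ for every such U.
  x = golf: open {golf} ∋ x has {golf} ∩ (A ∖ {golf}) = ∅, so x is NOT a limit point.
  x = hotel: opens ∋ x are {golf, hotel}, {golf, hotel, india}; each meets A ∖ {hotel}, so x IS a limit point.
  x = india: opens ∋ x are {golf, india}, {golf, hotel, india}; each meets A ∖ {india}, so x IS a limit point.
Collecting: A' = {hotel, india}.


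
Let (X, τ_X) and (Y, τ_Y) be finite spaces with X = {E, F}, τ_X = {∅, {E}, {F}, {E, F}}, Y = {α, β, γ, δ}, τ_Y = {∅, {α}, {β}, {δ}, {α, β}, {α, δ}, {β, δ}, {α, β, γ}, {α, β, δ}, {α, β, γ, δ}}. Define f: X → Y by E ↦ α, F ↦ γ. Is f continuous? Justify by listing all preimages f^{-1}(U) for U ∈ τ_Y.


f IS continuous.

Compute f^{-1}(U) for each U ∈ τ_Y:
  U = ∅: f^{-1}(U) = ∅ ∈ τ_X ✓.
  U = {α}: f^{-1}(U) = {E} ∈ τ_X ✓.
  U = {β}: f^{-1}(U) = ∅ ∈ τ_X ✓.
  U = {δ}: f^{-1}(U) = ∅ ∈ τ_X ✓.
  U = {α, β}: f^{-1}(U) = {E} ∈ τ_X ✓.
  U = {α, δ}: f^{-1}(U) = {E} ∈ τ_X ✓.
  U = {β, δ}: f^{-1}(U) = ∅ ∈ τ_X ✓.
  U = {α, β, γ}: f^{-1}(U) = {E, F} ∈ τ_X ✓.
  U = {α, β, δ}: f^{-1}(U) = {E} ∈ τ_X ✓.
  U = {α, β, γ, δ}: f^{-1}(U) = {E, F} ∈ τ_X ✓.
Every preimage lies in τ_X, so f IS continuous.
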